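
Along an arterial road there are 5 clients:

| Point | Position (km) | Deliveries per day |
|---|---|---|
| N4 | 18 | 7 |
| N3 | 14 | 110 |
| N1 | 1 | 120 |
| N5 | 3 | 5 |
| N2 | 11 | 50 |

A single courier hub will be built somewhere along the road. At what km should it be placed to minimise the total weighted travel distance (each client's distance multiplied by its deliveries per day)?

x = 11

For a sum of weighted absolute distances on a line, the optimum is the weighted median (not the mean). Total weight W = 292; half-weight = 146.
Sort by position and accumulate weight:
  km 1 (N1, w=120) → cum 120
  km 3 (N5, w=5) → cum 125
  km 11 (N2, w=50) → cum 175  ≥ 146 → median here
  km 14 (N3, w=110) → cum 285
  km 18 (N4, w=7) → cum 292
Optimal location: km 11.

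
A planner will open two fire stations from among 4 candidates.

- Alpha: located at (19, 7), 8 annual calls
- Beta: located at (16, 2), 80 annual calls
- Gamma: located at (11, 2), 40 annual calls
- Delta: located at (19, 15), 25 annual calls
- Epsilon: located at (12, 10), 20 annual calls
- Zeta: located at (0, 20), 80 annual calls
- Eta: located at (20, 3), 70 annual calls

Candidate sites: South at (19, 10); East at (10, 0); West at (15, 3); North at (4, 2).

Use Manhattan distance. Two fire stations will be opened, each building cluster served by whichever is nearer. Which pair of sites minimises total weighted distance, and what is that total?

{West, North}, total 3134

Evaluate every pair (each demand assigned to the nearer of the two):
  {West, North}: total = 3134
  {South, West}: total = 3319
  {East, West}: total = 3694
  {South, North}: total = 3769
  {South, East}: total = 3929
  {East, North}: total = 4398
Best pair: {West, North} with total 3134.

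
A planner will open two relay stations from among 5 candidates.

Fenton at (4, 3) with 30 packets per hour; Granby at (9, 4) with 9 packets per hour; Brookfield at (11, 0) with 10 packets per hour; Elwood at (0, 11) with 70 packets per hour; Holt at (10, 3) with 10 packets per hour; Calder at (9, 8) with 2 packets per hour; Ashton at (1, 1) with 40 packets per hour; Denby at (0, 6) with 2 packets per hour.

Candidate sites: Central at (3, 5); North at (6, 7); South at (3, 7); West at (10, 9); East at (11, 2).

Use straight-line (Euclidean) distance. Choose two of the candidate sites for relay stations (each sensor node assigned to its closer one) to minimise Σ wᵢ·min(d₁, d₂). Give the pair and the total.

Evaluate every pair (each demand assigned to the nearer of the two):
  {Central, East}: total = 794.1
  {South, East}: total = 804.8
  {Central, South}: total = 836.3
  {Central, North}: total = 909.0
  {North, South}: total = 920.1
  {Central, West}: total = 921.1
  {South, West}: total = 932.3
  {North, East}: total = 1029.4
  {North, West}: total = 1147.1
  {West, East}: total = 1411.3
Best pair: {Central, East} with total 794.1.

{Central, East}, total 794.1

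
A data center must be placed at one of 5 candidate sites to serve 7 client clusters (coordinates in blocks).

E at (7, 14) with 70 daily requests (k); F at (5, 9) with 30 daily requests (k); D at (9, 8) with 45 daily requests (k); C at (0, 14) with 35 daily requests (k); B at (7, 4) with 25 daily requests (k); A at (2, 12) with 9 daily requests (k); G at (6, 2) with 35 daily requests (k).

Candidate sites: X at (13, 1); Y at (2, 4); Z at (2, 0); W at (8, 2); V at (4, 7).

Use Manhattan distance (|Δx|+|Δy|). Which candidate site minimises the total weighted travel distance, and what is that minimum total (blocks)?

Total weighted distance at each candidate:
  X (13, 1): total = 3918
  Y (2, 4): total = 2612
  Z (2, 0): total = 3468
  W (8, 2): total = 2514
  V (4, 7): total = 1903
Minimum is at V with total 1903 blocks.

V, total 1903 blocks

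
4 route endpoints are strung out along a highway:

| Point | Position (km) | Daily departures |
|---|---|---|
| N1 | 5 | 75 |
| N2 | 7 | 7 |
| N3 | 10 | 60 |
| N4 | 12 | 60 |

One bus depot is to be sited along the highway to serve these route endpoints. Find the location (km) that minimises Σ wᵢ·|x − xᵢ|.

For a sum of weighted absolute distances on a line, the optimum is the weighted median (not the mean). Total weight W = 202; half-weight = 101.
Sort by position and accumulate weight:
  km 5 (N1, w=75) → cum 75
  km 7 (N2, w=7) → cum 82
  km 10 (N3, w=60) → cum 142  ≥ 101 → median here
  km 12 (N4, w=60) → cum 202
Optimal location: km 10.

x = 10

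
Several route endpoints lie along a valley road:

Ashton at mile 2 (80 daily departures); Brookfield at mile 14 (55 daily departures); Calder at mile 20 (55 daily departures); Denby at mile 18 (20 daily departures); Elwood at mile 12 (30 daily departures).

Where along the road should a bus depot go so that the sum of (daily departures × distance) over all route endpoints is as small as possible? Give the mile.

For a sum of weighted absolute distances on a line, the optimum is the weighted median (not the mean). Total weight W = 240; half-weight = 120.
Sort by position and accumulate weight:
  mile 2 (Ashton, w=80) → cum 80
  mile 12 (Elwood, w=30) → cum 110
  mile 14 (Brookfield, w=55) → cum 165  ≥ 120 → median here
  mile 18 (Denby, w=20) → cum 185
  mile 20 (Calder, w=55) → cum 240
Optimal location: mile 14.

x = 14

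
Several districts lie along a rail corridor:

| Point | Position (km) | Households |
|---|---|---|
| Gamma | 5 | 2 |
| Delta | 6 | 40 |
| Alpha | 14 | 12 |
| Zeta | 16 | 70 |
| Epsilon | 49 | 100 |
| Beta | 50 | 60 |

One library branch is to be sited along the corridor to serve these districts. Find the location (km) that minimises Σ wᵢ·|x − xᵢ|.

For a sum of weighted absolute distances on a line, the optimum is the weighted median (not the mean). Total weight W = 284; half-weight = 142.
Sort by position and accumulate weight:
  km 5 (Gamma, w=2) → cum 2
  km 6 (Delta, w=40) → cum 42
  km 14 (Alpha, w=12) → cum 54
  km 16 (Zeta, w=70) → cum 124
  km 49 (Epsilon, w=100) → cum 224  ≥ 142 → median here
  km 50 (Beta, w=60) → cum 284
Optimal location: km 49.

x = 49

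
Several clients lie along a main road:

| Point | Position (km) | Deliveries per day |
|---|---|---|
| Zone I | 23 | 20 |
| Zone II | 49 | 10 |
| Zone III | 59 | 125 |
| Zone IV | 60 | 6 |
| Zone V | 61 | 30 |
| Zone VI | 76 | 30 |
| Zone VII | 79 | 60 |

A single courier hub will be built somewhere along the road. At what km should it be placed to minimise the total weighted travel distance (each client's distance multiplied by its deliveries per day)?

x = 59

For a sum of weighted absolute distances on a line, the optimum is the weighted median (not the mean). Total weight W = 281; half-weight = 140.5.
Sort by position and accumulate weight:
  km 23 (Zone I, w=20) → cum 20
  km 49 (Zone II, w=10) → cum 30
  km 59 (Zone III, w=125) → cum 155  ≥ 140.5 → median here
  km 60 (Zone IV, w=6) → cum 161
  km 61 (Zone V, w=30) → cum 191
  km 76 (Zone VI, w=30) → cum 221
  km 79 (Zone VII, w=60) → cum 281
Optimal location: km 59.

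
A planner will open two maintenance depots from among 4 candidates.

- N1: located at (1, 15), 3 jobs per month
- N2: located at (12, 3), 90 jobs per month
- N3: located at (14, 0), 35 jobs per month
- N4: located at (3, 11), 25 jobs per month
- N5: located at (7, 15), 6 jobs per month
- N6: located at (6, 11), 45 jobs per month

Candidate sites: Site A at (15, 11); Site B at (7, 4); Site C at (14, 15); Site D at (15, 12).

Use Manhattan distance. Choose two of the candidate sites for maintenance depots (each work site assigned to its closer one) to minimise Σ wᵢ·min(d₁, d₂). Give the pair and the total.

{Site B, Site C}, total 1641

Evaluate every pair (each demand assigned to the nearer of the two):
  {Site B, Site C}: total = 1641
  {Site A, Site B}: total = 1677
  {Site B, Site D}: total = 1677
  {Site A, Site C}: total = 2196
  {Site A, Site D}: total = 2232
  {Site C, Site D}: total = 2391
Best pair: {Site B, Site C} with total 1641.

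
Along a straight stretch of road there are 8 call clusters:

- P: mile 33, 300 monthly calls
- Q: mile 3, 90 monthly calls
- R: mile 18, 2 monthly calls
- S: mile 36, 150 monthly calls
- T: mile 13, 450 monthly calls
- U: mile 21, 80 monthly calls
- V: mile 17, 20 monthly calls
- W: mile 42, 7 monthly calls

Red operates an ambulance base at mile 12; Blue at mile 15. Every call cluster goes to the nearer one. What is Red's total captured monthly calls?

The indifferent point is the midpoint (12+15)/2 = 13.5; call clusters left of it (closer to Red at 12) go to Red, those right go to Blue.
  Q at 3 (w=90) → Red
  T at 13 (w=450) → Red
  V at 17 (w=20) → Blue
  R at 18 (w=2) → Blue
  U at 21 (w=80) → Blue
  P at 33 (w=300) → Blue
  S at 36 (w=150) → Blue
  W at 42 (w=7) → Blue
Red captures 540; Blue captures 559.

540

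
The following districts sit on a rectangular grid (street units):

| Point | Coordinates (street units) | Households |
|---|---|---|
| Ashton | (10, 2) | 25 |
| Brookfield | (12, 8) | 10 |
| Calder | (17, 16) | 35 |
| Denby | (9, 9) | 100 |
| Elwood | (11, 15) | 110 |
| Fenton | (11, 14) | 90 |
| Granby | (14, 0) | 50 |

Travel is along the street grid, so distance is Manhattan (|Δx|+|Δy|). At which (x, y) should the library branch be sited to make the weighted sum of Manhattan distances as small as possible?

(11, 14)

Manhattan distance separates: Σwᵢ(|x−xᵢ|+|y−yᵢ|) = Σwᵢ|x−xᵢ| + Σwᵢ|y−yᵢ|, so x and y are optimised independently as 1-D weighted medians.
Total weight W = 420; half = 210.
x-coordinate, sorted with cumulative weight:
  x=9 (Denby, w=100) cum 100
  x=10 (Ashton, w=25) cum 125
  x=11 (Elwood, w=110) cum 235  ← median
  x=11 (Fenton, w=90) cum 325
  x=12 (Brookfield, w=10) cum 335
  x=14 (Granby, w=50) cum 385
  x=17 (Calder, w=35) cum 420
⇒ x* = 11
y-coordinate, sorted with cumulative weight:
  y=0 (Granby, w=50) cum 50
  y=2 (Ashton, w=25) cum 75
  y=8 (Brookfield, w=10) cum 85
  y=9 (Denby, w=100) cum 185
  y=14 (Fenton, w=90) cum 275  ← median
  y=15 (Elwood, w=110) cum 385
  y=16 (Calder, w=35) cum 420
⇒ y* = 14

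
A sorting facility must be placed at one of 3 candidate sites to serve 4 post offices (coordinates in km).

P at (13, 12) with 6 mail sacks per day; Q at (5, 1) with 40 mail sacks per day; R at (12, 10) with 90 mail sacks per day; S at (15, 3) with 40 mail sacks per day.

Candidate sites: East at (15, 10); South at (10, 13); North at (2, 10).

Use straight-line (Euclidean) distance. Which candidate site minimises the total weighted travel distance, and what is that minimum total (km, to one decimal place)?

Total weighted distance at each candidate:
  East (15, 10): total = 1105.1
  South (10, 13): total = 1310.7
  North (2, 10): total = 1937.1
Minimum is at East with total 1105.1 km.

East, total 1105.1 km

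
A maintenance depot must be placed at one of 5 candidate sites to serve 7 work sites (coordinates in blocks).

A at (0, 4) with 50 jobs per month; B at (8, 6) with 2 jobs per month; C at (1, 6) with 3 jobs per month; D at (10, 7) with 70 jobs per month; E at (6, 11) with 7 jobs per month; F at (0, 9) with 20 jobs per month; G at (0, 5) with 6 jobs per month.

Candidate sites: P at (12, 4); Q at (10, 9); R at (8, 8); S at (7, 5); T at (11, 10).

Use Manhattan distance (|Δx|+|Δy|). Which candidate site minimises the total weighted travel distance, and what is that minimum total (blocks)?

Total weighted distance at each candidate:
  P (12, 4): total = 1510
  Q (10, 9): total = 1262
  R (8, 8): total = 1122
  S (7, 5): total = 1086
  T (11, 10): total = 1564
Minimum is at S with total 1086 blocks.

S, total 1086 blocks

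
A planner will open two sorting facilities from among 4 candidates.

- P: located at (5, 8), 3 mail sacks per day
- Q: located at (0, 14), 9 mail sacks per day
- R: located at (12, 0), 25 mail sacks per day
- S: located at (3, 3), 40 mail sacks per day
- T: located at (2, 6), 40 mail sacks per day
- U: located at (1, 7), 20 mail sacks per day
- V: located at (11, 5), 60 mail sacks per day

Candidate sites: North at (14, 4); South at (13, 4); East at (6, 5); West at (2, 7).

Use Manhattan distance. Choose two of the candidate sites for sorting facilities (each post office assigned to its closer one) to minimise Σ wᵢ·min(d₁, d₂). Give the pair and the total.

Evaluate every pair (each demand assigned to the nearer of the two):
  {South, West}: total = 658
  {North, West}: total = 743
  {East, West}: total = 928
  {South, East}: total = 992
  {North, East}: total = 1077
  {North, South}: total = 1808
Best pair: {South, West} with total 658.

{South, West}, total 658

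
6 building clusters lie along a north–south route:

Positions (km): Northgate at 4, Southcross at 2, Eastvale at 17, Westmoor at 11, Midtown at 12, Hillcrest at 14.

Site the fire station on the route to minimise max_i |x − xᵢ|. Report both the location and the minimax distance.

location 9.5, max distance 7.5

The 1-center on a line is the midpoint of the two extreme points: leftmost at 2, rightmost at 17.
Optimal location = (2 + 17)/2 = 9.5; maximum distance = (17 − 2)/2 = 7.5.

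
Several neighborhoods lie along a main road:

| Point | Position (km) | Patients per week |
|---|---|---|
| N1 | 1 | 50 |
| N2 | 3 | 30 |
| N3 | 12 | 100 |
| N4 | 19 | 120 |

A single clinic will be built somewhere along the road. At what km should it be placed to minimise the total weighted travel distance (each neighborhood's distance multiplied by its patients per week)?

x = 12

For a sum of weighted absolute distances on a line, the optimum is the weighted median (not the mean). Total weight W = 300; half-weight = 150.
Sort by position and accumulate weight:
  km 1 (N1, w=50) → cum 50
  km 3 (N2, w=30) → cum 80
  km 12 (N3, w=100) → cum 180  ≥ 150 → median here
  km 19 (N4, w=120) → cum 300
Optimal location: km 12.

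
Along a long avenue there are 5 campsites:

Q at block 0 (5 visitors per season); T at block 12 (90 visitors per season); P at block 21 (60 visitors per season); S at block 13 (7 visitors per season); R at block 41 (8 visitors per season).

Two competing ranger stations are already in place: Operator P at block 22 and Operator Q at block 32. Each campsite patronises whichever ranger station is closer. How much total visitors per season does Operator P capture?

162

The indifferent point is the midpoint (22+32)/2 = 27; campsites left of it (closer to Operator P at 22) go to Operator P, those right go to Operator Q.
  Q at 0 (w=5) → Operator P
  T at 12 (w=90) → Operator P
  S at 13 (w=7) → Operator P
  P at 21 (w=60) → Operator P
  R at 41 (w=8) → Operator Q
Operator P captures 162; Operator Q captures 8.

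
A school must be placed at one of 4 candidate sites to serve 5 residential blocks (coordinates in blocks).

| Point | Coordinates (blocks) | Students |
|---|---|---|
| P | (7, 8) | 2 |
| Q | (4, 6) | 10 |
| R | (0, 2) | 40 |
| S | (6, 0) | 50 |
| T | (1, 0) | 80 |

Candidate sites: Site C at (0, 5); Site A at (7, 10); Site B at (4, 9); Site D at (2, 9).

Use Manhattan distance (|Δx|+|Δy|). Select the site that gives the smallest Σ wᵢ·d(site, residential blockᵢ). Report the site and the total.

Total weighted distance at each candidate:
  Site C (0, 5): total = 1220
  Site A (7, 10): total = 2504
  Site B (4, 9): total = 1988
  Site D (2, 9): total = 1872
Minimum is at Site C with total 1220 blocks.

Site C, total 1220 blocks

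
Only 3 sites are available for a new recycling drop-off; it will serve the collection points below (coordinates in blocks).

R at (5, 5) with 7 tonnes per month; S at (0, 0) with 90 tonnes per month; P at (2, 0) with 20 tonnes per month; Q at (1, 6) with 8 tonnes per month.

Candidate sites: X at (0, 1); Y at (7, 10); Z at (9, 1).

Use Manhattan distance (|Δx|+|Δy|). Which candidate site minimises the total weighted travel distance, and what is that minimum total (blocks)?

Total weighted distance at each candidate:
  X (0, 1): total = 261
  Y (7, 10): total = 1959
  Z (9, 1): total = 1220
Minimum is at X with total 261 blocks.

X, total 261 blocks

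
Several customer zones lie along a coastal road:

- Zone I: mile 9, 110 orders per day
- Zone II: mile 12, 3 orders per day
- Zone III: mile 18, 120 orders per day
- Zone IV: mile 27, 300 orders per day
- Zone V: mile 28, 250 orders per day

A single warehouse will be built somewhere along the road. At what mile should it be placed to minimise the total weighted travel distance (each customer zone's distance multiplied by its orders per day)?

x = 27

For a sum of weighted absolute distances on a line, the optimum is the weighted median (not the mean). Total weight W = 783; half-weight = 391.5.
Sort by position and accumulate weight:
  mile 9 (Zone I, w=110) → cum 110
  mile 12 (Zone II, w=3) → cum 113
  mile 18 (Zone III, w=120) → cum 233
  mile 27 (Zone IV, w=300) → cum 533  ≥ 391.5 → median here
  mile 28 (Zone V, w=250) → cum 783
Optimal location: mile 27.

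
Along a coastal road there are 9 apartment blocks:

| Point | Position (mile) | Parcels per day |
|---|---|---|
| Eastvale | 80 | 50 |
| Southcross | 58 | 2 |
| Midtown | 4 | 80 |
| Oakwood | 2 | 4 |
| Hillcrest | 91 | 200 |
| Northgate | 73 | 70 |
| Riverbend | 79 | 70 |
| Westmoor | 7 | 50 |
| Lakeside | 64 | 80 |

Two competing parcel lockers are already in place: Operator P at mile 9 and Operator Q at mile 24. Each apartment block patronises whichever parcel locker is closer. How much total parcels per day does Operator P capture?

The indifferent point is the midpoint (9+24)/2 = 16.5; apartment blocks left of it (closer to Operator P at 9) go to Operator P, those right go to Operator Q.
  Oakwood at 2 (w=4) → Operator P
  Midtown at 4 (w=80) → Operator P
  Westmoor at 7 (w=50) → Operator P
  Southcross at 58 (w=2) → Operator Q
  Lakeside at 64 (w=80) → Operator Q
  Northgate at 73 (w=70) → Operator Q
  Riverbend at 79 (w=70) → Operator Q
  Eastvale at 80 (w=50) → Operator Q
  Hillcrest at 91 (w=200) → Operator Q
Operator P captures 134; Operator Q captures 472.

134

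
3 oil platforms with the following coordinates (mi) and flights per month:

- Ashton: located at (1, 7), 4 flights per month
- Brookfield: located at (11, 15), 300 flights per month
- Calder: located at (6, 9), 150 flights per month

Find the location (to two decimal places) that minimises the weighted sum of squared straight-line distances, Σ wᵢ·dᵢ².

(9.26, 12.95)

The minimiser of Σwᵢ‖p−pᵢ‖² is the weighted centroid p* = (Σwᵢpᵢ)/(Σwᵢ).
Σwᵢ = 454.
Σwᵢxᵢ = 4·1 + 300·11 + 150·6 = 4204.
Σwᵢyᵢ = 4·7 + 300·15 + 150·9 = 5878.
x* = 4204/454 = 9.26, y* = 5878/454 = 12.95.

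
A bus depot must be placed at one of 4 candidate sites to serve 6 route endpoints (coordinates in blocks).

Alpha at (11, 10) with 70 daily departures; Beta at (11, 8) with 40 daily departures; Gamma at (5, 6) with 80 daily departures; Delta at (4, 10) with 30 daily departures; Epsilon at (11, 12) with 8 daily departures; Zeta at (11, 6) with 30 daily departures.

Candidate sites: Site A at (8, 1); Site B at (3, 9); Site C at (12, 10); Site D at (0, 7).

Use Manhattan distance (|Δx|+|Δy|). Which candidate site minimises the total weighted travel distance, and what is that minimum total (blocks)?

Site C, total 1484 blocks

Total weighted distance at each candidate:
  Site A (8, 1): total = 2622
  Site B (3, 9): total = 1868
  Site C (12, 10): total = 1484
  Site D (0, 7): total = 2638
Minimum is at Site C with total 1484 blocks.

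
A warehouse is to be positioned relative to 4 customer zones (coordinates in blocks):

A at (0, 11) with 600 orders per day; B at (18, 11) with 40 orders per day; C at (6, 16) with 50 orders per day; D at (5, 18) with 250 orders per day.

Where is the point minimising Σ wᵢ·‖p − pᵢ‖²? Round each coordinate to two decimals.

The minimiser of Σwᵢ‖p−pᵢ‖² is the weighted centroid p* = (Σwᵢpᵢ)/(Σwᵢ).
Σwᵢ = 940.
Σwᵢxᵢ = 600·0 + 40·18 + 50·6 + 250·5 = 2270.
Σwᵢyᵢ = 600·11 + 40·11 + 50·16 + 250·18 = 12340.
x* = 2270/940 = 2.41, y* = 12340/940 = 13.13.

(2.41, 13.13)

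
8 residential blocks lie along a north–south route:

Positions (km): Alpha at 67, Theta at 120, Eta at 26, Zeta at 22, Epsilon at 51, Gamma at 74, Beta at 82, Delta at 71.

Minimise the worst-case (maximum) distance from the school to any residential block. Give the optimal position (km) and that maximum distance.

location 71, max distance 49

The 1-center on a line is the midpoint of the two extreme points: leftmost at 22, rightmost at 120.
Optimal location = (22 + 120)/2 = 71; maximum distance = (120 − 22)/2 = 49.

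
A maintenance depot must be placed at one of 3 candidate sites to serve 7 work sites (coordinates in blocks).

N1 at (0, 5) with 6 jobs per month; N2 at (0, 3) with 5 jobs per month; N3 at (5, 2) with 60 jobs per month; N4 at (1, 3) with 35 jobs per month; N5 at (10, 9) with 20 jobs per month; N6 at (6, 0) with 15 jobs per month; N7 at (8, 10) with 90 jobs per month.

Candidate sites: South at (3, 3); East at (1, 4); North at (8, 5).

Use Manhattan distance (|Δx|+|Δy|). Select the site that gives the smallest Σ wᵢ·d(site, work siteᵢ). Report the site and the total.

North, total 1448 blocks

Total weighted distance at each candidate:
  South (3, 3): total = 1725
  East (1, 4): total = 2002
  North (8, 5): total = 1448
Minimum is at North with total 1448 blocks.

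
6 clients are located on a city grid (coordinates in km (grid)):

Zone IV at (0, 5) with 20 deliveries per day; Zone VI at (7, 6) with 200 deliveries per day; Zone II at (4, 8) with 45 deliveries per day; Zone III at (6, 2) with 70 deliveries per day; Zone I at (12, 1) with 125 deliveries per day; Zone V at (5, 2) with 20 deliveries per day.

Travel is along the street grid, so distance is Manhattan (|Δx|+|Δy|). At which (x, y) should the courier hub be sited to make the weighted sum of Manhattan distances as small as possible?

(7, 6)

Manhattan distance separates: Σwᵢ(|x−xᵢ|+|y−yᵢ|) = Σwᵢ|x−xᵢ| + Σwᵢ|y−yᵢ|, so x and y are optimised independently as 1-D weighted medians.
Total weight W = 480; half = 240.
x-coordinate, sorted with cumulative weight:
  x=0 (Zone IV, w=20) cum 20
  x=4 (Zone II, w=45) cum 65
  x=5 (Zone V, w=20) cum 85
  x=6 (Zone III, w=70) cum 155
  x=7 (Zone VI, w=200) cum 355  ← median
  x=12 (Zone I, w=125) cum 480
⇒ x* = 7
y-coordinate, sorted with cumulative weight:
  y=1 (Zone I, w=125) cum 125
  y=2 (Zone III, w=70) cum 195
  y=2 (Zone V, w=20) cum 215
  y=5 (Zone IV, w=20) cum 235
  y=6 (Zone VI, w=200) cum 435  ← median
  y=8 (Zone II, w=45) cum 480
⇒ y* = 6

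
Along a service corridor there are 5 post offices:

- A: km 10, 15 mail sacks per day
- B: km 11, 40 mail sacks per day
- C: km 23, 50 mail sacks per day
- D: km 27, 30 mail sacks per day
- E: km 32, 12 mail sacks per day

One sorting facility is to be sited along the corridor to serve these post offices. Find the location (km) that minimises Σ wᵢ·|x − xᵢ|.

x = 23

For a sum of weighted absolute distances on a line, the optimum is the weighted median (not the mean). Total weight W = 147; half-weight = 73.5.
Sort by position and accumulate weight:
  km 10 (A, w=15) → cum 15
  km 11 (B, w=40) → cum 55
  km 23 (C, w=50) → cum 105  ≥ 73.5 → median here
  km 27 (D, w=30) → cum 135
  km 32 (E, w=12) → cum 147
Optimal location: km 23.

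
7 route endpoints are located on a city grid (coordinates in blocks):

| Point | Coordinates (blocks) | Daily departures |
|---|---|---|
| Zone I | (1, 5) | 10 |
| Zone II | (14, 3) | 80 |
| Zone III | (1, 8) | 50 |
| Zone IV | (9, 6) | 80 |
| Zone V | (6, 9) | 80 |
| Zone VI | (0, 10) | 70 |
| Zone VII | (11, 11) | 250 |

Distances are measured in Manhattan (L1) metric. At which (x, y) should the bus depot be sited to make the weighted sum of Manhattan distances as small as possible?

Manhattan distance separates: Σwᵢ(|x−xᵢ|+|y−yᵢ|) = Σwᵢ|x−xᵢ| + Σwᵢ|y−yᵢ|, so x and y are optimised independently as 1-D weighted medians.
Total weight W = 620; half = 310.
x-coordinate, sorted with cumulative weight:
  x=0 (Zone VI, w=70) cum 70
  x=1 (Zone I, w=10) cum 80
  x=1 (Zone III, w=50) cum 130
  x=6 (Zone V, w=80) cum 210
  x=9 (Zone IV, w=80) cum 290
  x=11 (Zone VII, w=250) cum 540  ← median
  x=14 (Zone II, w=80) cum 620
⇒ x* = 11
y-coordinate, sorted with cumulative weight:
  y=3 (Zone II, w=80) cum 80
  y=5 (Zone I, w=10) cum 90
  y=6 (Zone IV, w=80) cum 170
  y=8 (Zone III, w=50) cum 220
  y=9 (Zone V, w=80) cum 300
  y=10 (Zone VI, w=70) cum 370  ← median
  y=11 (Zone VII, w=250) cum 620
⇒ y* = 10

(11, 10)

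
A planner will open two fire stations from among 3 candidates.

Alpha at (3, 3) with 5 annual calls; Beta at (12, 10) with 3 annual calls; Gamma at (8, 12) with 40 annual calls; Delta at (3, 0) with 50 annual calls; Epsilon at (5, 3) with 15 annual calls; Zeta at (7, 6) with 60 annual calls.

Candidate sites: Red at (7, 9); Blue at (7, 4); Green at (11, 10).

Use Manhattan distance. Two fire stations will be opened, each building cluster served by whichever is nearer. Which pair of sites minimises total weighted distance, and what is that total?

{Red, Blue}, total 768

Evaluate every pair (each demand assigned to the nearer of the two):
  {Red, Blue}: total = 768
  {Blue, Green}: total = 793
  {Red, Green}: total = 1163
Best pair: {Red, Blue} with total 768.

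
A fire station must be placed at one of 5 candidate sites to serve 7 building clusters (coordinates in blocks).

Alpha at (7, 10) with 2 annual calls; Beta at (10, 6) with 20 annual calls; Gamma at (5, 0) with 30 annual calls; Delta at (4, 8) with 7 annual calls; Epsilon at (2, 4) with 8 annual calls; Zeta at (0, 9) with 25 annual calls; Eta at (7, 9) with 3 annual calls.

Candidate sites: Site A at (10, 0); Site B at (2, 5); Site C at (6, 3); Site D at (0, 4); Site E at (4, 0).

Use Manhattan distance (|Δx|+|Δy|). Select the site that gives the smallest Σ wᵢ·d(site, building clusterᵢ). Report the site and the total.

Site B, total 660 blocks

Total weighted distance at each candidate:
  Site A (10, 0): total = 1001
  Site B (2, 5): total = 660
  Site C (6, 3): total = 686
  Site D (0, 4): total = 769
  Site E (4, 0): total = 761
Minimum is at Site B with total 660 blocks.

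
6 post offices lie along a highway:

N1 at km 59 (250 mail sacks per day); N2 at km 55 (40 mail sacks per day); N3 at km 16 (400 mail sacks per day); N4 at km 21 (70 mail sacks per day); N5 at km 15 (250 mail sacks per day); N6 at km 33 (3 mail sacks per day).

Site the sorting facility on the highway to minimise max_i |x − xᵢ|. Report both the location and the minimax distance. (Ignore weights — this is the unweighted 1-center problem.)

location 37, max distance 22

The 1-center on a line is the midpoint of the two extreme points: leftmost at 15, rightmost at 59.
Optimal location = (15 + 59)/2 = 37; maximum distance = (59 − 15)/2 = 22.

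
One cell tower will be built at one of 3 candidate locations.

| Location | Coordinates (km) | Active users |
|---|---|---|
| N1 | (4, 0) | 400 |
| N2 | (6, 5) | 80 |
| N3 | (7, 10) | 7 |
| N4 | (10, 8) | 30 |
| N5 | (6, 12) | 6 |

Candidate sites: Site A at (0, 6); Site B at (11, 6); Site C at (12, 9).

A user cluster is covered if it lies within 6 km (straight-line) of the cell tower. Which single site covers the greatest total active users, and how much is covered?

Site B, covering 117

Coverage radius r = 6 km; a point is covered iff (Δx)²+(Δy)² ≤ 6² = 36.
  Site A (0, 6): covers {none} → 0
  Site B (11, 6): covers {N2, N3, N4} → 117
  Site C (12, 9): covers {N3, N4} → 37
Maximum coverage at Site B: 117 active users.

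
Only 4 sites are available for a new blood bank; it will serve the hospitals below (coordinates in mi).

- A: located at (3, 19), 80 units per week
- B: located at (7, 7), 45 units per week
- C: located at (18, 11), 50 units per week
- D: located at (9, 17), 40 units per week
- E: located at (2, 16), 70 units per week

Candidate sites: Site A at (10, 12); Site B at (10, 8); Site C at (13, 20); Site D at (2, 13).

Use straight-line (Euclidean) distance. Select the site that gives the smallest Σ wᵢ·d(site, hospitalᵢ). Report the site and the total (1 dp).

Total weighted distance at each candidate:
  Site A (10, 12): total = 2287.5
  Site B (10, 8): total = 2766.8
  Site C (13, 20): total = 2982.4
  Site D (2, 13): total = 2176.8
Minimum is at Site D with total 2176.8 mi.

Site D, total 2176.8 mi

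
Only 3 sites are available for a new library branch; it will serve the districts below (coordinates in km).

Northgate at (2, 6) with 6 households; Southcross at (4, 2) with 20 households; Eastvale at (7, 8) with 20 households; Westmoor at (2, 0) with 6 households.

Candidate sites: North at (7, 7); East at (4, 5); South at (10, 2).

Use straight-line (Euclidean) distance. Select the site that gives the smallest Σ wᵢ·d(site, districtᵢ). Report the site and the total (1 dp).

East, total 190.6 km

Total weighted distance at each candidate:
  North (7, 7): total = 218.8
  East (4, 5): total = 190.6
  South (10, 2): total = 357.3
Minimum is at East with total 190.6 km.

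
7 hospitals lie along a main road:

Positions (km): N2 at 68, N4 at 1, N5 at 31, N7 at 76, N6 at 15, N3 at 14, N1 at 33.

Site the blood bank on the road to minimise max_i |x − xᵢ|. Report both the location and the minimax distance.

The 1-center on a line is the midpoint of the two extreme points: leftmost at 1, rightmost at 76.
Optimal location = (1 + 76)/2 = 38.5; maximum distance = (76 − 1)/2 = 37.5.

location 38.5, max distance 37.5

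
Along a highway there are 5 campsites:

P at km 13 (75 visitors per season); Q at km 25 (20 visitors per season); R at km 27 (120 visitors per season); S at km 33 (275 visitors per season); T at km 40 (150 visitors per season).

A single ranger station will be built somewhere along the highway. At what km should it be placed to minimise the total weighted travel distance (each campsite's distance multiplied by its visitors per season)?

x = 33

For a sum of weighted absolute distances on a line, the optimum is the weighted median (not the mean). Total weight W = 640; half-weight = 320.
Sort by position and accumulate weight:
  km 13 (P, w=75) → cum 75
  km 25 (Q, w=20) → cum 95
  km 27 (R, w=120) → cum 215
  km 33 (S, w=275) → cum 490  ≥ 320 → median here
  km 40 (T, w=150) → cum 640
Optimal location: km 33.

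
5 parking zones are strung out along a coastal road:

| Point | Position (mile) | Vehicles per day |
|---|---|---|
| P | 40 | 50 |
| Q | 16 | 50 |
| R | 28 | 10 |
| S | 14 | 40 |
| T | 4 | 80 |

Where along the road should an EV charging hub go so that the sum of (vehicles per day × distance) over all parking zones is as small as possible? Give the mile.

x = 14

For a sum of weighted absolute distances on a line, the optimum is the weighted median (not the mean). Total weight W = 230; half-weight = 115.
Sort by position and accumulate weight:
  mile 4 (T, w=80) → cum 80
  mile 14 (S, w=40) → cum 120  ≥ 115 → median here
  mile 16 (Q, w=50) → cum 170
  mile 28 (R, w=10) → cum 180
  mile 40 (P, w=50) → cum 230
Optimal location: mile 14.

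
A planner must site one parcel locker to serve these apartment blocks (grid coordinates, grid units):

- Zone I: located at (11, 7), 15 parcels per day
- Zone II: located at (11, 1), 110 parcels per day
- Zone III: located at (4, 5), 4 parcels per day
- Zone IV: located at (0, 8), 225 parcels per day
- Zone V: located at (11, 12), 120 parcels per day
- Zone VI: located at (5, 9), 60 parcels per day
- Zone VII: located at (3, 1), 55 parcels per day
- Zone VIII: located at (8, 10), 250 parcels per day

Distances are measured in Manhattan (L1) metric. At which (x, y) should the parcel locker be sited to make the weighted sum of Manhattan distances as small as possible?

Manhattan distance separates: Σwᵢ(|x−xᵢ|+|y−yᵢ|) = Σwᵢ|x−xᵢ| + Σwᵢ|y−yᵢ|, so x and y are optimised independently as 1-D weighted medians.
Total weight W = 839; half = 419.5.
x-coordinate, sorted with cumulative weight:
  x=0 (Zone IV, w=225) cum 225
  x=3 (Zone VII, w=55) cum 280
  x=4 (Zone III, w=4) cum 284
  x=5 (Zone VI, w=60) cum 344
  x=8 (Zone VIII, w=250) cum 594  ← median
  x=11 (Zone I, w=15) cum 609
  x=11 (Zone II, w=110) cum 719
  x=11 (Zone V, w=120) cum 839
⇒ x* = 8
y-coordinate, sorted with cumulative weight:
  y=1 (Zone II, w=110) cum 110
  y=1 (Zone VII, w=55) cum 165
  y=5 (Zone III, w=4) cum 169
  y=7 (Zone I, w=15) cum 184
  y=8 (Zone IV, w=225) cum 409
  y=9 (Zone VI, w=60) cum 469  ← median
  y=10 (Zone VIII, w=250) cum 719
  y=12 (Zone V, w=120) cum 839
⇒ y* = 9

(8, 9)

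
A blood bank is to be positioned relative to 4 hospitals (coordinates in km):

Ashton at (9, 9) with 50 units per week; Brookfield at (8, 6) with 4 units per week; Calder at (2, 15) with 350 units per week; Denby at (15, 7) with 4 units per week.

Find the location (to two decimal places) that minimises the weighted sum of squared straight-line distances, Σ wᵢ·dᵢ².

The minimiser of Σwᵢ‖p−pᵢ‖² is the weighted centroid p* = (Σwᵢpᵢ)/(Σwᵢ).
Σwᵢ = 408.
Σwᵢxᵢ = 50·9 + 4·8 + 350·2 + 4·15 = 1242.
Σwᵢyᵢ = 50·9 + 4·6 + 350·15 + 4·7 = 5752.
x* = 1242/408 = 3.04, y* = 5752/408 = 14.10.

(3.04, 14.10)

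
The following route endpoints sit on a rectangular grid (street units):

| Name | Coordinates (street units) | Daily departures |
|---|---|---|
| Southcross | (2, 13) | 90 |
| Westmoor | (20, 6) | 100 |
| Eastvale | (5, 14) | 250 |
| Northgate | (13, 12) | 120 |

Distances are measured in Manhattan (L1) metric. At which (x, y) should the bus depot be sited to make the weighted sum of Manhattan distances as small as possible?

Manhattan distance separates: Σwᵢ(|x−xᵢ|+|y−yᵢ|) = Σwᵢ|x−xᵢ| + Σwᵢ|y−yᵢ|, so x and y are optimised independently as 1-D weighted medians.
Total weight W = 560; half = 280.
x-coordinate, sorted with cumulative weight:
  x=2 (Southcross, w=90) cum 90
  x=5 (Eastvale, w=250) cum 340  ← median
  x=13 (Northgate, w=120) cum 460
  x=20 (Westmoor, w=100) cum 560
⇒ x* = 5
y-coordinate, sorted with cumulative weight:
  y=6 (Westmoor, w=100) cum 100
  y=12 (Northgate, w=120) cum 220
  y=13 (Southcross, w=90) cum 310  ← median
  y=14 (Eastvale, w=250) cum 560
⇒ y* = 13

(5, 13)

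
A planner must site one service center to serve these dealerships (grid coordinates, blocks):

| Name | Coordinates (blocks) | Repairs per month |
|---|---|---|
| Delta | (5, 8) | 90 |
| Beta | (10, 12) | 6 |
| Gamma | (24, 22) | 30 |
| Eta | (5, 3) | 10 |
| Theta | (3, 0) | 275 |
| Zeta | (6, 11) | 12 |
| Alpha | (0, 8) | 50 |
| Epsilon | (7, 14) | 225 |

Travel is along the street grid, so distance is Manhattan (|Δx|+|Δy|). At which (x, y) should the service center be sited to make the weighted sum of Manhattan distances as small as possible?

Manhattan distance separates: Σwᵢ(|x−xᵢ|+|y−yᵢ|) = Σwᵢ|x−xᵢ| + Σwᵢ|y−yᵢ|, so x and y are optimised independently as 1-D weighted medians.
Total weight W = 698; half = 349.
x-coordinate, sorted with cumulative weight:
  x=0 (Alpha, w=50) cum 50
  x=3 (Theta, w=275) cum 325
  x=5 (Delta, w=90) cum 415  ← median
  x=5 (Eta, w=10) cum 425
  x=6 (Zeta, w=12) cum 437
  x=7 (Epsilon, w=225) cum 662
  x=10 (Beta, w=6) cum 668
  x=24 (Gamma, w=30) cum 698
⇒ x* = 5
y-coordinate, sorted with cumulative weight:
  y=0 (Theta, w=275) cum 275
  y=3 (Eta, w=10) cum 285
  y=8 (Delta, w=90) cum 375  ← median
  y=8 (Alpha, w=50) cum 425
  y=11 (Zeta, w=12) cum 437
  y=12 (Beta, w=6) cum 443
  y=14 (Epsilon, w=225) cum 668
  y=22 (Gamma, w=30) cum 698
⇒ y* = 8

(5, 8)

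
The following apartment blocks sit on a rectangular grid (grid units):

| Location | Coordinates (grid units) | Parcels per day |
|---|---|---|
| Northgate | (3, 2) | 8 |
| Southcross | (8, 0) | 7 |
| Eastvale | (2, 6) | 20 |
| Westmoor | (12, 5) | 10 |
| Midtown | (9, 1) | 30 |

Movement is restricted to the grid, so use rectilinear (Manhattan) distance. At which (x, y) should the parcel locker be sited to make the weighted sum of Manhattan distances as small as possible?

Manhattan distance separates: Σwᵢ(|x−xᵢ|+|y−yᵢ|) = Σwᵢ|x−xᵢ| + Σwᵢ|y−yᵢ|, so x and y are optimised independently as 1-D weighted medians.
Total weight W = 75; half = 37.5.
x-coordinate, sorted with cumulative weight:
  x=2 (Eastvale, w=20) cum 20
  x=3 (Northgate, w=8) cum 28
  x=8 (Southcross, w=7) cum 35
  x=9 (Midtown, w=30) cum 65  ← median
  x=12 (Westmoor, w=10) cum 75
⇒ x* = 9
y-coordinate, sorted with cumulative weight:
  y=0 (Southcross, w=7) cum 7
  y=1 (Midtown, w=30) cum 37
  y=2 (Northgate, w=8) cum 45  ← median
  y=5 (Westmoor, w=10) cum 55
  y=6 (Eastvale, w=20) cum 75
⇒ y* = 2

(9, 2)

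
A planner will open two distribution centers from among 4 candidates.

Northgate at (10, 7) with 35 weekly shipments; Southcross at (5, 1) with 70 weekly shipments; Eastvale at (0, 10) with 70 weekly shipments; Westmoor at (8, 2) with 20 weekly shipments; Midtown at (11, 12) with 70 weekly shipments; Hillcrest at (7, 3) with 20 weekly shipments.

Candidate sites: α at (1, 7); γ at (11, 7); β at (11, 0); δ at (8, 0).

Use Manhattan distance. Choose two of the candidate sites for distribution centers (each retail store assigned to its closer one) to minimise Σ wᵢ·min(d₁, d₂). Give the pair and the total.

Evaluate every pair (each demand assigned to the nearer of the two):
  {α, γ}: total = 1685
  {γ, δ}: total = 1765
  {α, δ}: total = 2045
  {γ, β}: total = 2095
  {α, β}: total = 2130
  {β, δ}: total = 2780
Best pair: {α, γ} with total 1685.

{α, γ}, total 1685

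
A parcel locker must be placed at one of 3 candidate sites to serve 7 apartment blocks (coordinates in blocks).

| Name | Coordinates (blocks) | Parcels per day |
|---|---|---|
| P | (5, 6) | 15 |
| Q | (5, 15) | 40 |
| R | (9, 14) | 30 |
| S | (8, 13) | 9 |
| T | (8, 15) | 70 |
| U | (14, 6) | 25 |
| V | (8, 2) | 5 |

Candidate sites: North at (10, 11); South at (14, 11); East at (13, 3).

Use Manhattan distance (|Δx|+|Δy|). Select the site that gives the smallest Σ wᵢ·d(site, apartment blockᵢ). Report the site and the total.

Total weighted distance at each candidate:
  North (10, 11): total = 1366
  South (14, 11): total = 1942
  East (13, 3): total = 2870
Minimum is at North with total 1366 blocks.

North, total 1366 blocks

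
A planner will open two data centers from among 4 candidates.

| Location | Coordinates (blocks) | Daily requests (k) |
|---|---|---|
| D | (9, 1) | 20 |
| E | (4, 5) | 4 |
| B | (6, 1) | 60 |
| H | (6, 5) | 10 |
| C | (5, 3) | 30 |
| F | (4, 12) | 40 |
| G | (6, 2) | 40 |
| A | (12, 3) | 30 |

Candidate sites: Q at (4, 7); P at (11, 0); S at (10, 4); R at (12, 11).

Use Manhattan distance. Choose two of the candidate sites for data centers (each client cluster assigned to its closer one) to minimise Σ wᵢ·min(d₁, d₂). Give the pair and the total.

Evaluate every pair (each demand assigned to the nearer of the two):
  {Q, P}: total = 1218
  {Q, S}: total = 1228
  {S, R}: total = 1448
  {P, S}: total = 1568
  {P, R}: total = 1598
  {Q, R}: total = 1618
Best pair: {Q, P} with total 1218.

{Q, P}, total 1218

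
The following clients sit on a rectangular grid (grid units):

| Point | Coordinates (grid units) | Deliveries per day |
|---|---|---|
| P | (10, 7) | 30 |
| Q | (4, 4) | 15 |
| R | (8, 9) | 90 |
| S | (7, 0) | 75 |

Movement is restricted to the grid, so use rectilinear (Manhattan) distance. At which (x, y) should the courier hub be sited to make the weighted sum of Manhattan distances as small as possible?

Manhattan distance separates: Σwᵢ(|x−xᵢ|+|y−yᵢ|) = Σwᵢ|x−xᵢ| + Σwᵢ|y−yᵢ|, so x and y are optimised independently as 1-D weighted medians.
Total weight W = 210; half = 105.
x-coordinate, sorted with cumulative weight:
  x=4 (Q, w=15) cum 15
  x=7 (S, w=75) cum 90
  x=8 (R, w=90) cum 180  ← median
  x=10 (P, w=30) cum 210
⇒ x* = 8
y-coordinate, sorted with cumulative weight:
  y=0 (S, w=75) cum 75
  y=4 (Q, w=15) cum 90
  y=7 (P, w=30) cum 120  ← median
  y=9 (R, w=90) cum 210
⇒ y* = 7

(8, 7)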